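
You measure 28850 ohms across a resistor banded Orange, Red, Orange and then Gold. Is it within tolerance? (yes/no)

no

Orange → 3 (first significant figure)
Red → 2 (second significant figure)
Orange → ×10^3 multiplier
Gold → ±5% tolerance
32 × 1000 = 32000 Ω
Allowed range: 30400 Ω to 33600 Ω.
28850 ohms lies outside that range.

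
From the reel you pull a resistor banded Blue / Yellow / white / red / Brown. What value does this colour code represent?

64900 Ω

Blue → 6 (first significant figure)
Yellow → 4 (second significant figure)
White → 9 (third significant figure)
Red → ×10^2 multiplier
649 × 100 = 64900 Ω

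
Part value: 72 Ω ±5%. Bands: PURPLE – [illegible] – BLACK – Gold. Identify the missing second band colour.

red

72 Ω = 72 × 10^0.
The second band gives digit 2 of the significand, and 2 is red.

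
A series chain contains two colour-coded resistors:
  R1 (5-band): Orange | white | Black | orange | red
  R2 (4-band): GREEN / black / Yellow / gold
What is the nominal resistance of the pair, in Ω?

R1: orange, white, black → 390; orange ×10^3 → 390000 Ω.
R2: green, black → 50; yellow ×10^4 → 500000 Ω.
Series: 390000 + 500000 = 890000 Ω.

890000 Ω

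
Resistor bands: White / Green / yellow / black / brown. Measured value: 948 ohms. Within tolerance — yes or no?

White → 9 (first significant figure)
Green → 5 (second significant figure)
Yellow → 4 (third significant figure)
Black → ×1 multiplier
Brown → ±1% tolerance
954 × 1 = 954 Ω
Allowed range: 944.46 Ω to 963.54 Ω.
948 ohms lies inside that range.

yes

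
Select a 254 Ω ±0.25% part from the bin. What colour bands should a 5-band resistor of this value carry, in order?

254 Ω = 254 × 10^0.
2 → red
5 → green
4 → yellow
Multiplier 10^0 → black.
±0.25% tolerance → blue.

red, green, yellow, black, blue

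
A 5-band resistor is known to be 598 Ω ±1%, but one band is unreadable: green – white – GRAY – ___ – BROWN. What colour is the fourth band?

598 Ω = 598 × 10^0.
The fourth band is the multiplier, 10^0, which is black.

black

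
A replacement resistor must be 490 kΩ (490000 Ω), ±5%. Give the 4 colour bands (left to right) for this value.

490000 Ω = 49 × 10^4.
4 → yellow
9 → white
Multiplier 10^4 → yellow.
±5% tolerance → gold.

yellow, white, yellow, gold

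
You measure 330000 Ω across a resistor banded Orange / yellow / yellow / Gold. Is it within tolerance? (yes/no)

Orange → 3 (first significant figure)
Yellow → 4 (second significant figure)
Yellow → ×10^4 multiplier
Gold → ±5% tolerance
34 × 10000 = 340000 Ω
Allowed range: 323000 Ω to 357000 Ω.
330000 Ω lies inside that range.

yes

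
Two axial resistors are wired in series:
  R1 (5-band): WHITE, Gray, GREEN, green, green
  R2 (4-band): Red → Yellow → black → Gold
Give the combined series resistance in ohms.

98500024 Ω

R1: white, grey, green → 985; green ×10^5 → 98500000 Ω.
R2: red, yellow → 24; black ×1 → 24 Ω.
Series: 98500000 + 24 = 98500024 Ω.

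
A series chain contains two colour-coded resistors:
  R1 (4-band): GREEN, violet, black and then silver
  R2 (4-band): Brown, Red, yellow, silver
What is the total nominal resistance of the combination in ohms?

120057 Ω

R1: green, violet → 57; black ×1 → 57 Ω.
R2: brown, red → 12; yellow ×10^4 → 120000 Ω.
Series: 57 + 120000 = 120057 Ω.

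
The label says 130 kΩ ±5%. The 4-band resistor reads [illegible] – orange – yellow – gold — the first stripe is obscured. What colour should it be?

130000 Ω = 13 × 10^4.
The first band gives digit 1 of the significand, and 1 is brown.

brown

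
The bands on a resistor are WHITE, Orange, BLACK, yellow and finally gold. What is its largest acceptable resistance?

9765000 Ω

White → 9 (first significant figure)
Orange → 3 (second significant figure)
Black → 0 (third significant figure)
Yellow → ×10^4 multiplier
Gold → ±5% tolerance
930 × 10000 = 9300000 Ω
Largest = 9300000 × (1 + 5/100) = 9765000 Ω.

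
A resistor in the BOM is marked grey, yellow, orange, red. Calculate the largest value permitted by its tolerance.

Grey → 8 (first significant figure)
Yellow → 4 (second significant figure)
Orange → ×10^3 multiplier
Red → ±2% tolerance
84 × 1000 = 84000 Ω
Largest = 84000 × (1 + 2/100) = 85680 Ω.

85680 Ω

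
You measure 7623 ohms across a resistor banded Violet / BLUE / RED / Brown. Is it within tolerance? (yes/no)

Violet → 7 (first significant figure)
Blue → 6 (second significant figure)
Red → ×10^2 multiplier
Brown → ±1% tolerance
76 × 100 = 7600 Ω
Allowed range: 7524 Ω to 7676 Ω.
7623 ohms lies inside that range.

yes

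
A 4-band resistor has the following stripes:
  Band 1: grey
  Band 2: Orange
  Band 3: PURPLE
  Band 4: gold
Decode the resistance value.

Grey → 8 (first significant figure)
Orange → 3 (second significant figure)
Violet → ×10^7 multiplier
83 × 10000000 = 830000000 Ω

830000000 Ω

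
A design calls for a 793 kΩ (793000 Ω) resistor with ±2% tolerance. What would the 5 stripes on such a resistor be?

violet, white, orange, orange, red

793000 Ω = 793 × 10^3.
7 → violet
9 → white
3 → orange
Multiplier 10^3 → orange.
±2% tolerance → red.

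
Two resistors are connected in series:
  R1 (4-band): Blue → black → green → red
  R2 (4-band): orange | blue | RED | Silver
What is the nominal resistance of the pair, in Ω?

R1: blue, black → 60; green ×10^5 → 6000000 Ω.
R2: orange, blue → 36; red ×10^2 → 3600 Ω.
Series: 6000000 + 3600 = 6003600 Ω.

6003600 Ω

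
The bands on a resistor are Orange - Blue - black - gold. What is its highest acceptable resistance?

Orange → 3 (first significant figure)
Blue → 6 (second significant figure)
Black → ×1 multiplier
Gold → ±5% tolerance
36 × 1 = 36 Ω
Highest = 36 × (1 + 5/100) = 37.8 Ω.

37.8 Ω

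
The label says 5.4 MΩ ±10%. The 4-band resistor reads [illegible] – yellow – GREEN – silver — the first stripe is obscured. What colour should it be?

green

5400000 Ω = 54 × 10^5.
The first band gives digit 5 of the significand, and 5 is green.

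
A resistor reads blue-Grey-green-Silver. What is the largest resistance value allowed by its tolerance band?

Blue → 6 (first significant figure)
Grey → 8 (second significant figure)
Green → ×10^5 multiplier
Silver → ±10% tolerance
68 × 100000 = 6800000 Ω
Largest = 6800000 × (1 + 10/100) = 7480000 Ω.

7480000 Ω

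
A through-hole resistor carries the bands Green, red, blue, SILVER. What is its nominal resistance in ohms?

Green → 5 (first significant figure)
Red → 2 (second significant figure)
Blue → ×10^6 multiplier
52 × 1000000 = 52000000 Ω

52000000 Ω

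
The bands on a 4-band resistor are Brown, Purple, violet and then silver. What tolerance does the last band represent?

The last band, silver, is the tolerance band.
Silver corresponds to ±10%.

±10%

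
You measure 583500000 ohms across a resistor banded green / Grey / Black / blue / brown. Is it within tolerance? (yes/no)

yes

Green → 5 (first significant figure)
Grey → 8 (second significant figure)
Black → 0 (third significant figure)
Blue → ×10^6 multiplier
Brown → ±1% tolerance
580 × 1000000 = 580000000 Ω
Allowed range: 574200000 Ω to 585800000 Ω.
583500000 ohms lies inside that range.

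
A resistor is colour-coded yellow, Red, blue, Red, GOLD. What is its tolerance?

±5%

The last band, gold, is the tolerance band.
Gold corresponds to ±5%.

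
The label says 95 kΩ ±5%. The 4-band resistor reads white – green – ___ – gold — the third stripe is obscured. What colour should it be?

95000 Ω = 95 × 10^3.
The third band is the multiplier, 10^3, which is orange.

orange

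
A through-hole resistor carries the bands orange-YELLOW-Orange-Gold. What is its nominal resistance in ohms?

34000 Ω

Orange → 3 (first significant figure)
Yellow → 4 (second significant figure)
Orange → ×10^3 multiplier
34 × 1000 = 34000 Ω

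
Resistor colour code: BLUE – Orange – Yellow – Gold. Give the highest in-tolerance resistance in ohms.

Blue → 6 (first significant figure)
Orange → 3 (second significant figure)
Yellow → ×10^4 multiplier
Gold → ±5% tolerance
63 × 10000 = 630000 Ω
Highest = 630000 × (1 + 5/100) = 661500 Ω.

661500 Ω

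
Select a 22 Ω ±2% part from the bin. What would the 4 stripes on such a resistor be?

red, red, black, red

22 Ω = 22 × 10^0.
2 → red
2 → red
Multiplier 10^0 → black.
±2% tolerance → red.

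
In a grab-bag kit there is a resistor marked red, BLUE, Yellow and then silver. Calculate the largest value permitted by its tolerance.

Red → 2 (first significant figure)
Blue → 6 (second significant figure)
Yellow → ×10^4 multiplier
Silver → ±10% tolerance
26 × 10000 = 260000 Ω
Largest = 260000 × (1 + 10/100) = 286000 Ω.

286000 Ω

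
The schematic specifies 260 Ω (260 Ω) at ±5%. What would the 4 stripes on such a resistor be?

red, blue, brown, gold

260 Ω = 26 × 10^1.
2 → red
6 → blue
Multiplier 10^1 → brown.
±5% tolerance → gold.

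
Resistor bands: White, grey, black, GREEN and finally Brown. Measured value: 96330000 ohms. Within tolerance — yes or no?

no

White → 9 (first significant figure)
Grey → 8 (second significant figure)
Black → 0 (third significant figure)
Green → ×10^5 multiplier
Brown → ±1% tolerance
980 × 100000 = 98000000 Ω
Allowed range: 97020000 Ω to 98980000 Ω.
96330000 ohms lies outside that range.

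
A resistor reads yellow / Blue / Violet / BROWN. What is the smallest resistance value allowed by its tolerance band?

455400000 Ω

Yellow → 4 (first significant figure)
Blue → 6 (second significant figure)
Violet → ×10^7 multiplier
Brown → ±1% tolerance
46 × 10000000 = 460000000 Ω
Smallest = 460000000 × (1 − 1/100) = 455400000 Ω.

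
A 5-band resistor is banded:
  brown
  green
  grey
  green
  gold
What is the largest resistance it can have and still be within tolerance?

Brown → 1 (first significant figure)
Green → 5 (second significant figure)
Grey → 8 (third significant figure)
Green → ×10^5 multiplier
Gold → ±5% tolerance
158 × 100000 = 15800000 Ω
Largest = 15800000 × (1 + 5/100) = 16590000 Ω.

16590000 Ω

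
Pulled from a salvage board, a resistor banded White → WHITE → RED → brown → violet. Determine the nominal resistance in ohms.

9920 Ω

White → 9 (first significant figure)
White → 9 (second significant figure)
Red → 2 (third significant figure)
Brown → ×10 multiplier
992 × 10 = 9920 Ω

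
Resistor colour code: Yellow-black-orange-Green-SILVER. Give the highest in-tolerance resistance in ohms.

44330000 Ω

Yellow → 4 (first significant figure)
Black → 0 (second significant figure)
Orange → 3 (third significant figure)
Green → ×10^5 multiplier
Silver → ±10% tolerance
403 × 100000 = 40300000 Ω
Highest = 40300000 × (1 + 10/100) = 44330000 Ω.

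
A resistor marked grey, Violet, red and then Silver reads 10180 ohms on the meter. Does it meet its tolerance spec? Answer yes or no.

no

Grey → 8 (first significant figure)
Violet → 7 (second significant figure)
Red → ×10^2 multiplier
Silver → ±10% tolerance
87 × 100 = 8700 Ω
Allowed range: 7830 Ω to 9570 Ω.
10180 ohms lies outside that range.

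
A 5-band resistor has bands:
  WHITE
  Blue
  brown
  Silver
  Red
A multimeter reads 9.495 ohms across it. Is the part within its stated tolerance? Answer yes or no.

yes

White → 9 (first significant figure)
Blue → 6 (second significant figure)
Brown → 1 (third significant figure)
Silver → ×0.01 multiplier
Red → ±2% tolerance
961 × 0.01 = 9.61 Ω
Allowed range: 9.4178 Ω to 9.8022 Ω.
9.495 ohms lies inside that range.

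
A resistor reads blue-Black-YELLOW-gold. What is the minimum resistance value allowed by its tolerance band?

570000 Ω

Blue → 6 (first significant figure)
Black → 0 (second significant figure)
Yellow → ×10^4 multiplier
Gold → ±5% tolerance
60 × 10000 = 600000 Ω
Minimum = 600000 × (1 − 5/100) = 570000 Ω.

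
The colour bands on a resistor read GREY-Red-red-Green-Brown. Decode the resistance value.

Grey → 8 (first significant figure)
Red → 2 (second significant figure)
Red → 2 (third significant figure)
Green → ×10^5 multiplier
822 × 100000 = 82200000 Ω

82200000 Ω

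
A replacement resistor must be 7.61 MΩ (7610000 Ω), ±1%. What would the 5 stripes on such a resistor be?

7610000 Ω = 761 × 10^4.
7 → violet
6 → blue
1 → brown
Multiplier 10^4 → yellow.
±1% tolerance → brown.

violet, blue, brown, yellow, brown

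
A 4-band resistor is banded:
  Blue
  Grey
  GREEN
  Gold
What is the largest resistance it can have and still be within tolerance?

7140000 Ω

Blue → 6 (first significant figure)
Grey → 8 (second significant figure)
Green → ×10^5 multiplier
Gold → ±5% tolerance
68 × 100000 = 6800000 Ω
Largest = 6800000 × (1 + 5/100) = 7140000 Ω.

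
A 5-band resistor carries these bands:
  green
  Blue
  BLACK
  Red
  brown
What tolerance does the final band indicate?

The last band, brown, is the tolerance band.
Brown corresponds to ±1%.

±1%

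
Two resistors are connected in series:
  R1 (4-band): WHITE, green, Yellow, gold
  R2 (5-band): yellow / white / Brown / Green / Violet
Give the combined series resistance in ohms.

50050000 Ω

R1: white, green → 95; yellow ×10^4 → 950000 Ω.
R2: yellow, white, brown → 491; green ×10^5 → 49100000 Ω.
Series: 950000 + 49100000 = 50050000 Ω.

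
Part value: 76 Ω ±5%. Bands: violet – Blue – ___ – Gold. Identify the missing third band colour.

76 Ω = 76 × 10^0.
The third band is the multiplier, 10^0, which is black.

black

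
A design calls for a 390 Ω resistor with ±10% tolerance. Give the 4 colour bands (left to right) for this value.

orange, white, brown, silver

390 Ω = 39 × 10^1.
3 → orange
9 → white
Multiplier 10^1 → brown.
±10% tolerance → silver.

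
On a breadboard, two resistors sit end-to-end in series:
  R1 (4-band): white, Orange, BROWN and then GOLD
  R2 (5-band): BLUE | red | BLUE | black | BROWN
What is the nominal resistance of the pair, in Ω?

R1: white, orange → 93; brown ×10 → 930 Ω.
R2: blue, red, blue → 626; black ×1 → 626 Ω.
Series: 930 + 626 = 1556 Ω.

1556 Ω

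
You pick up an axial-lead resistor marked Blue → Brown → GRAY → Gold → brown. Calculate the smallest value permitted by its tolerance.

Blue → 6 (first significant figure)
Brown → 1 (second significant figure)
Grey → 8 (third significant figure)
Gold → ×0.1 multiplier
Brown → ±1% tolerance
618 × 0.1 = 61.8 Ω
Smallest = 61.8 × (1 − 1/100) = 61.182 Ω.

61.182 Ω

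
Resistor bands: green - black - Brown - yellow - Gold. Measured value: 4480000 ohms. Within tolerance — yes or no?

no

Green → 5 (first significant figure)
Black → 0 (second significant figure)
Brown → 1 (third significant figure)
Yellow → ×10^4 multiplier
Gold → ±5% tolerance
501 × 10000 = 5010000 Ω
Allowed range: 4759500 Ω to 5260500 Ω.
4480000 ohms lies outside that range.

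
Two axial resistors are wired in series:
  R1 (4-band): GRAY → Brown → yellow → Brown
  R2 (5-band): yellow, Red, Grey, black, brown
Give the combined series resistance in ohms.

R1: grey, brown → 81; yellow ×10^4 → 810000 Ω.
R2: yellow, red, grey → 428; black ×1 → 428 Ω.
Series: 810000 + 428 = 810428 Ω.

810428 Ω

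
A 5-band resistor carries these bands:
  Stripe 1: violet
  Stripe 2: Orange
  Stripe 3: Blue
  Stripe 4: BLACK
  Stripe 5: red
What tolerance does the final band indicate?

±2%

The last band, red, is the tolerance band.
Red corresponds to ±2%.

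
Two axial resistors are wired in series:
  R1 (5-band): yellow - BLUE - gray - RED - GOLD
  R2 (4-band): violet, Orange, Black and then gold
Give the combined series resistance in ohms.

46873 Ω

R1: yellow, blue, grey → 468; red ×10^2 → 46800 Ω.
R2: violet, orange → 73; black ×1 → 73 Ω.
Series: 46800 + 73 = 46873 Ω.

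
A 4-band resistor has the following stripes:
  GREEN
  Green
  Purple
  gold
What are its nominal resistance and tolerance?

550000000 Ω ±5%

Green → 5 (first significant figure)
Green → 5 (second significant figure)
Violet → ×10^7 multiplier
Gold → ±5% tolerance
55 × 10000000 = 550000000 Ω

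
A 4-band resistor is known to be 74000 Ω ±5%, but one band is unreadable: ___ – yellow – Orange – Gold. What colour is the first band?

74000 Ω = 74 × 10^3.
The first band gives digit 7 of the significand, and 7 is violet.

violet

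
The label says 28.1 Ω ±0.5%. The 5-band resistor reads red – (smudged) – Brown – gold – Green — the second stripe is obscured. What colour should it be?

28.1 Ω = 281 × 10^-1.
The second band gives digit 8 of the significand, and 8 is grey.

grey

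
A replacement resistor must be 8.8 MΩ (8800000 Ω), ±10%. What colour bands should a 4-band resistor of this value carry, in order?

8800000 Ω = 88 × 10^5.
8 → grey
8 → grey
Multiplier 10^5 → green.
±10% tolerance → silver.

grey, grey, green, silver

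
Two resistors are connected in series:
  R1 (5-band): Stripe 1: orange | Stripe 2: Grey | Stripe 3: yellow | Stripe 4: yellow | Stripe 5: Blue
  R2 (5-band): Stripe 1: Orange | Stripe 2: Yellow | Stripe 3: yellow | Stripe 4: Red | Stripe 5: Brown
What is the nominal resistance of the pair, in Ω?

R1: orange, grey, yellow → 384; yellow ×10^4 → 3840000 Ω.
R2: orange, yellow, yellow → 344; red ×10^2 → 34400 Ω.
Series: 3840000 + 34400 = 3874400 Ω.

3874400 Ω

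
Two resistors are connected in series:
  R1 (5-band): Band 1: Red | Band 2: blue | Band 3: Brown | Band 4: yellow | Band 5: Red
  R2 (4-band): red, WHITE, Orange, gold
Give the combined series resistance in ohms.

R1: red, blue, brown → 261; yellow ×10^4 → 2610000 Ω.
R2: red, white → 29; orange ×10^3 → 29000 Ω.
Series: 2610000 + 29000 = 2639000 Ω.

2639000 Ω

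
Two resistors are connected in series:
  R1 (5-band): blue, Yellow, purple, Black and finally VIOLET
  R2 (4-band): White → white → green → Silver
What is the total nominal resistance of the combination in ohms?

R1: blue, yellow, violet → 647; black ×1 → 647 Ω.
R2: white, white → 99; green ×10^5 → 9900000 Ω.
Series: 647 + 9900000 = 9900647 Ω.

9900647 Ω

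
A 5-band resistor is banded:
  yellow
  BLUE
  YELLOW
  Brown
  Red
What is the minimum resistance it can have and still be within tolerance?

Yellow → 4 (first significant figure)
Blue → 6 (second significant figure)
Yellow → 4 (third significant figure)
Brown → ×10 multiplier
Red → ±2% tolerance
464 × 10 = 4640 Ω
Minimum = 4640 × (1 − 2/100) = 4547.2 Ω.

4547.2 Ω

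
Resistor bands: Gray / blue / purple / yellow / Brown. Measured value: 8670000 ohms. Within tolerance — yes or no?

yes

Grey → 8 (first significant figure)
Blue → 6 (second significant figure)
Violet → 7 (third significant figure)
Yellow → ×10^4 multiplier
Brown → ±1% tolerance
867 × 10000 = 8670000 Ω
Allowed range: 8583300 Ω to 8756700 Ω.
8670000 ohms lies inside that range.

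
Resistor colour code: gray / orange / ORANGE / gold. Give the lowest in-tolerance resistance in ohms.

78850 Ω

Grey → 8 (first significant figure)
Orange → 3 (second significant figure)
Orange → ×10^3 multiplier
Gold → ±5% tolerance
83 × 1000 = 83000 Ω
Lowest = 83000 × (1 − 5/100) = 78850 Ω.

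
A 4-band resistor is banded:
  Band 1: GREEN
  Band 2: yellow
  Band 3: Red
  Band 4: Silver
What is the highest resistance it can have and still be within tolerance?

Green → 5 (first significant figure)
Yellow → 4 (second significant figure)
Red → ×10^2 multiplier
Silver → ±10% tolerance
54 × 100 = 5400 Ω
Highest = 5400 × (1 + 10/100) = 5940 Ω.

5940 Ω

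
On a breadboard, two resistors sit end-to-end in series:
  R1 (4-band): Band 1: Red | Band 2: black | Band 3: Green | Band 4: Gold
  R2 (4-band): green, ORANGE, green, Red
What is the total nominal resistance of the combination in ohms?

7300000 Ω

R1: red, black → 20; green ×10^5 → 2000000 Ω.
R2: green, orange → 53; green ×10^5 → 5300000 Ω.
Series: 2000000 + 5300000 = 7300000 Ω.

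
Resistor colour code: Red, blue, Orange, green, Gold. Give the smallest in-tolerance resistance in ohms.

24985000 Ω

Red → 2 (first significant figure)
Blue → 6 (second significant figure)
Orange → 3 (third significant figure)
Green → ×10^5 multiplier
Gold → ±5% tolerance
263 × 100000 = 26300000 Ω
Smallest = 26300000 × (1 − 5/100) = 24985000 Ω.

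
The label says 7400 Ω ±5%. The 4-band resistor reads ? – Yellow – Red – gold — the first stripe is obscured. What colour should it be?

violet

7400 Ω = 74 × 10^2.
The first band gives digit 7 of the significand, and 7 is violet.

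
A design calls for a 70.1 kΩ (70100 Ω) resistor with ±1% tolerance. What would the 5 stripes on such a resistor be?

70100 Ω = 701 × 10^2.
7 → violet
0 → black
1 → brown
Multiplier 10^2 → red.
±1% tolerance → brown.

violet, black, brown, red, brown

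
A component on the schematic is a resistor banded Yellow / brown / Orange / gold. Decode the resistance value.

41000 Ω

Yellow → 4 (first significant figure)
Brown → 1 (second significant figure)
Orange → ×10^3 multiplier
41 × 1000 = 41000 Ω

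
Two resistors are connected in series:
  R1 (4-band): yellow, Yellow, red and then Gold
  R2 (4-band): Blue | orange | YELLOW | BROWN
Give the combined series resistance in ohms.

R1: yellow, yellow → 44; red ×10^2 → 4400 Ω.
R2: blue, orange → 63; yellow ×10^4 → 630000 Ω.
Series: 4400 + 630000 = 634400 Ω.

634400 Ω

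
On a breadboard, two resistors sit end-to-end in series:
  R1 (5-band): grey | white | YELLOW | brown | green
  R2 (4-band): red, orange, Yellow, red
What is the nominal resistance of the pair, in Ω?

R1: grey, white, yellow → 894; brown ×10 → 8940 Ω.
R2: red, orange → 23; yellow ×10^4 → 230000 Ω.
Series: 8940 + 230000 = 238940 Ω.

238940 Ω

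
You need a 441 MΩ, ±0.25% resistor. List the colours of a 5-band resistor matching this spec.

441000000 Ω = 441 × 10^6.
4 → yellow
4 → yellow
1 → brown
Multiplier 10^6 → blue.
±0.25% tolerance → blue.

yellow, yellow, brown, blue, blue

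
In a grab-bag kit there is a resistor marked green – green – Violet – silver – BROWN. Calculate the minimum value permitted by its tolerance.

Green → 5 (first significant figure)
Green → 5 (second significant figure)
Violet → 7 (third significant figure)
Silver → ×0.01 multiplier
Brown → ±1% tolerance
557 × 0.01 = 5.57 Ω
Minimum = 5.57 × (1 − 1/100) = 5.5143 Ω.

5.5143 Ω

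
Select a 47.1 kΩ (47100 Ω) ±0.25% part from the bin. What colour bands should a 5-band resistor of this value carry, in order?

yellow, violet, brown, red, blue

47100 Ω = 471 × 10^2.
4 → yellow
7 → violet
1 → brown
Multiplier 10^2 → red.
±0.25% tolerance → blue.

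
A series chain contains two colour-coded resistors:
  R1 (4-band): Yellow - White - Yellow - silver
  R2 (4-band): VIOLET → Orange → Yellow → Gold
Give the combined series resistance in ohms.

1220000 Ω

R1: yellow, white → 49; yellow ×10^4 → 490000 Ω.
R2: violet, orange → 73; yellow ×10^4 → 730000 Ω.
Series: 490000 + 730000 = 1220000 Ω.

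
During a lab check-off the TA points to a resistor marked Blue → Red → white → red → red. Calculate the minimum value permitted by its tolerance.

Blue → 6 (first significant figure)
Red → 2 (second significant figure)
White → 9 (third significant figure)
Red → ×10^2 multiplier
Red → ±2% tolerance
629 × 100 = 62900 Ω
Minimum = 62900 × (1 − 2/100) = 61642 Ω.

61642 Ω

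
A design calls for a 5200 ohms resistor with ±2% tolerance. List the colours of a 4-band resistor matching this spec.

green, red, red, red

5200 Ω = 52 × 10^2.
5 → green
2 → red
Multiplier 10^2 → red.
±2% tolerance → red.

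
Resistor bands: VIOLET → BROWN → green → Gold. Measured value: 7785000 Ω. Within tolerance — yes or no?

no

Violet → 7 (first significant figure)
Brown → 1 (second significant figure)
Green → ×10^5 multiplier
Gold → ±5% tolerance
71 × 100000 = 7100000 Ω
Allowed range: 6745000 Ω to 7455000 Ω.
7785000 Ω lies outside that range.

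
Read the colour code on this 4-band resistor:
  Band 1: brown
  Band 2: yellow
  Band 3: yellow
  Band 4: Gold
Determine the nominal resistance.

Brown → 1 (first significant figure)
Yellow → 4 (second significant figure)
Yellow → ×10^4 multiplier
14 × 10000 = 140000 Ω

140000 Ω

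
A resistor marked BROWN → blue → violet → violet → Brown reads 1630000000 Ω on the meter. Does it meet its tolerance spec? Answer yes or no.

no

Brown → 1 (first significant figure)
Blue → 6 (second significant figure)
Violet → 7 (third significant figure)
Violet → ×10^7 multiplier
Brown → ±1% tolerance
167 × 10000000 = 1670000000 Ω
Allowed range: 1653300000 Ω to 1686700000 Ω.
1630000000 Ω lies outside that range.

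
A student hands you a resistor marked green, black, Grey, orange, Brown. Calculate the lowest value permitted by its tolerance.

502920 Ω

Green → 5 (first significant figure)
Black → 0 (second significant figure)
Grey → 8 (third significant figure)
Orange → ×10^3 multiplier
Brown → ±1% tolerance
508 × 1000 = 508000 Ω
Lowest = 508000 × (1 − 1/100) = 502920 Ω.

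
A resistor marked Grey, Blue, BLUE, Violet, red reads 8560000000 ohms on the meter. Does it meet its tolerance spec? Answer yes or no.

yes

Grey → 8 (first significant figure)
Blue → 6 (second significant figure)
Blue → 6 (third significant figure)
Violet → ×10^7 multiplier
Red → ±2% tolerance
866 × 10000000 = 8660000000 Ω
Allowed range: 8486800000 Ω to 8833200000 Ω.
8560000000 ohms lies inside that range.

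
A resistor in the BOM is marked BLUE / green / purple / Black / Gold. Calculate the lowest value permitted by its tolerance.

624.15 Ω

Blue → 6 (first significant figure)
Green → 5 (second significant figure)
Violet → 7 (third significant figure)
Black → ×1 multiplier
Gold → ±5% tolerance
657 × 1 = 657 Ω
Lowest = 657 × (1 − 5/100) = 624.15 Ω.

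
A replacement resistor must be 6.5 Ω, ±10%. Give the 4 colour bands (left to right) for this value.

blue, green, gold, silver

6.5 Ω = 65 × 10^-1.
6 → blue
5 → green
Multiplier 10^-1 → gold.
±10% tolerance → silver.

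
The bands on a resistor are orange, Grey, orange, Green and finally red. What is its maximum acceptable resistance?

Orange → 3 (first significant figure)
Grey → 8 (second significant figure)
Orange → 3 (third significant figure)
Green → ×10^5 multiplier
Red → ±2% tolerance
383 × 100000 = 38300000 Ω
Maximum = 38300000 × (1 + 2/100) = 39066000 Ω.

39066000 Ω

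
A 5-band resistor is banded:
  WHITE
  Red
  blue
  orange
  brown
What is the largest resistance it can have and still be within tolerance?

935260 Ω

White → 9 (first significant figure)
Red → 2 (second significant figure)
Blue → 6 (third significant figure)
Orange → ×10^3 multiplier
Brown → ±1% tolerance
926 × 1000 = 926000 Ω
Largest = 926000 × (1 + 1/100) = 935260 Ω.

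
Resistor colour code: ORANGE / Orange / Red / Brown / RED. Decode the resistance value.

3320 Ω

Orange → 3 (first significant figure)
Orange → 3 (second significant figure)
Red → 2 (third significant figure)
Brown → ×10 multiplier
332 × 10 = 3320 Ω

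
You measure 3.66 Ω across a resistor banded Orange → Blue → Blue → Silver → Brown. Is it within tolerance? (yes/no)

yes

Orange → 3 (first significant figure)
Blue → 6 (second significant figure)
Blue → 6 (third significant figure)
Silver → ×0.01 multiplier
Brown → ±1% tolerance
366 × 0.01 = 3.66 Ω
Allowed range: 3.6234 Ω to 3.6966 Ω.
3.66 Ω lies inside that range.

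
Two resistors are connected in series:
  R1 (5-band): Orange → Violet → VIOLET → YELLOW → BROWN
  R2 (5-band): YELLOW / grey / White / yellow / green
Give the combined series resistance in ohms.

R1: orange, violet, violet → 377; yellow ×10^4 → 3770000 Ω.
R2: yellow, grey, white → 489; yellow ×10^4 → 4890000 Ω.
Series: 3770000 + 4890000 = 8660000 Ω.

8660000 Ω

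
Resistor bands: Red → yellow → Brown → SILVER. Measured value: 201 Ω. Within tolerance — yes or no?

Red → 2 (first significant figure)
Yellow → 4 (second significant figure)
Brown → ×10 multiplier
Silver → ±10% tolerance
24 × 10 = 240 Ω
Allowed range: 216 Ω to 264 Ω.
201 Ω lies outside that range.

no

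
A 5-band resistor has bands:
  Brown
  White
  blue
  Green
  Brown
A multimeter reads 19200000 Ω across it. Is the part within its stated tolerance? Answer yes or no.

Brown → 1 (first significant figure)
White → 9 (second significant figure)
Blue → 6 (third significant figure)
Green → ×10^5 multiplier
Brown → ±1% tolerance
196 × 100000 = 19600000 Ω
Allowed range: 19404000 Ω to 19796000 Ω.
19200000 Ω lies outside that range.

no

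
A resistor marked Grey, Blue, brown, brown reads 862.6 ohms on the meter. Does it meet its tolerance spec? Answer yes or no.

Grey → 8 (first significant figure)
Blue → 6 (second significant figure)
Brown → ×10 multiplier
Brown → ±1% tolerance
86 × 10 = 860 Ω
Allowed range: 851.4 Ω to 868.6 Ω.
862.6 ohms lies inside that range.

yes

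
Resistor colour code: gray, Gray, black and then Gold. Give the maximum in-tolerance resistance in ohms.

92.4 Ω

Grey → 8 (first significant figure)
Grey → 8 (second significant figure)
Black → ×1 multiplier
Gold → ±5% tolerance
88 × 1 = 88 Ω
Maximum = 88 × (1 + 5/100) = 92.4 Ω.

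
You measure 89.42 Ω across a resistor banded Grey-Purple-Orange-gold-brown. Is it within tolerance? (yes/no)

no

Grey → 8 (first significant figure)
Violet → 7 (second significant figure)
Orange → 3 (third significant figure)
Gold → ×0.1 multiplier
Brown → ±1% tolerance
873 × 0.1 = 87.3 Ω
Allowed range: 86.427 Ω to 88.173 Ω.
89.42 Ω lies outside that range.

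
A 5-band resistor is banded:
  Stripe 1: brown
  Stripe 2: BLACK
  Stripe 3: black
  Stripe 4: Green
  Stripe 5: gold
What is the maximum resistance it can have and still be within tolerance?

Brown → 1 (first significant figure)
Black → 0 (second significant figure)
Black → 0 (third significant figure)
Green → ×10^5 multiplier
Gold → ±5% tolerance
100 × 100000 = 10000000 Ω
Maximum = 10000000 × (1 + 5/100) = 10500000 Ω.

10500000 Ω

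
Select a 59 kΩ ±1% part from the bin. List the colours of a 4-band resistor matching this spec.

59000 Ω = 59 × 10^3.
5 → green
9 → white
Multiplier 10^3 → orange.
±1% tolerance → brown.

green, white, orange, brown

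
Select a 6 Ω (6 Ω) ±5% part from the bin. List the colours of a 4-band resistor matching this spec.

6 Ω = 60 × 10^-1.
6 → blue
0 → black
Multiplier 10^-1 → gold.
±5% tolerance → gold.

blue, black, gold, gold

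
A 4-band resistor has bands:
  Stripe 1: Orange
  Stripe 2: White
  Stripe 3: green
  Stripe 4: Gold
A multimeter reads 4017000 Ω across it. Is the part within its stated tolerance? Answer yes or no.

yes

Orange → 3 (first significant figure)
White → 9 (second significant figure)
Green → ×10^5 multiplier
Gold → ±5% tolerance
39 × 100000 = 3900000 Ω
Allowed range: 3705000 Ω to 4095000 Ω.
4017000 Ω lies inside that range.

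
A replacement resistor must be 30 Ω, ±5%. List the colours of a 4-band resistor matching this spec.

orange, black, black, gold

30 Ω = 30 × 10^0.
3 → orange
0 → black
Multiplier 10^0 → black.
±5% tolerance → gold.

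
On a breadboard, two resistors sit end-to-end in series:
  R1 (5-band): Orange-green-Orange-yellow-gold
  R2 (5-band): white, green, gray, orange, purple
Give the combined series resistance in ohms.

R1: orange, green, orange → 353; yellow ×10^4 → 3530000 Ω.
R2: white, green, grey → 958; orange ×10^3 → 958000 Ω.
Series: 3530000 + 958000 = 4488000 Ω.

4488000 Ω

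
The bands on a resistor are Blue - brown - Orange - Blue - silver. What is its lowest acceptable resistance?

551700000 Ω

Blue → 6 (first significant figure)
Brown → 1 (second significant figure)
Orange → 3 (third significant figure)
Blue → ×10^6 multiplier
Silver → ±10% tolerance
613 × 1000000 = 613000000 Ω
Lowest = 613000000 × (1 − 10/100) = 551700000 Ω.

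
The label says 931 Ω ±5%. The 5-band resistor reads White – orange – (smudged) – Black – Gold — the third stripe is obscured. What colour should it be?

brown

931 Ω = 931 × 10^0.
The third band gives digit 1 of the significand, and 1 is brown.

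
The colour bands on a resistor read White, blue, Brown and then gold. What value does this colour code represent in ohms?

White → 9 (first significant figure)
Blue → 6 (second significant figure)
Brown → ×10 multiplier
96 × 10 = 960 Ω

960 Ω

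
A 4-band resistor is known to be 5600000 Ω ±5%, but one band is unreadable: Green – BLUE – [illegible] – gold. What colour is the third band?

green

5600000 Ω = 56 × 10^5.
The third band is the multiplier, 10^5, which is green.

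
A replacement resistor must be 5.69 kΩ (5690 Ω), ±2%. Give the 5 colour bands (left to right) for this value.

green, blue, white, brown, red

5690 Ω = 569 × 10^1.
5 → green
6 → blue
9 → white
Multiplier 10^1 → brown.
±2% tolerance → red.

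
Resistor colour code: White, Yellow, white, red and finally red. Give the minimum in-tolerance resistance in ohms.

White → 9 (first significant figure)
Yellow → 4 (second significant figure)
White → 9 (third significant figure)
Red → ×10^2 multiplier
Red → ±2% tolerance
949 × 100 = 94900 Ω
Minimum = 94900 × (1 − 2/100) = 93002 Ω.

93002 Ω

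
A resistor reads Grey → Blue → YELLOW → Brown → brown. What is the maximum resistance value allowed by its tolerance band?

Grey → 8 (first significant figure)
Blue → 6 (second significant figure)
Yellow → 4 (third significant figure)
Brown → ×10 multiplier
Brown → ±1% tolerance
864 × 10 = 8640 Ω
Maximum = 8640 × (1 + 1/100) = 8726.4 Ω.

8726.4 Ω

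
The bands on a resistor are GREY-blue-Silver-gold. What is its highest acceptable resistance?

0.903 Ω

Grey → 8 (first significant figure)
Blue → 6 (second significant figure)
Silver → ×0.01 multiplier
Gold → ±5% tolerance
86 × 0.01 = 0.86 Ω
Highest = 0.86 × (1 + 5/100) = 0.903 Ω.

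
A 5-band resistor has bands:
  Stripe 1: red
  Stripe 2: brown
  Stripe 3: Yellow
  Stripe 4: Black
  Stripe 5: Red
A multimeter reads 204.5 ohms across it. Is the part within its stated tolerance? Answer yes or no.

no

Red → 2 (first significant figure)
Brown → 1 (second significant figure)
Yellow → 4 (third significant figure)
Black → ×1 multiplier
Red → ±2% tolerance
214 × 1 = 214 Ω
Allowed range: 209.72 Ω to 218.28 Ω.
204.5 ohms lies outside that range.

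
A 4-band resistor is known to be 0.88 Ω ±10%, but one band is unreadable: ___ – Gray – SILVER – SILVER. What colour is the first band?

0.88 Ω = 88 × 10^-2.
The first band gives digit 8 of the significand, and 8 is grey.

grey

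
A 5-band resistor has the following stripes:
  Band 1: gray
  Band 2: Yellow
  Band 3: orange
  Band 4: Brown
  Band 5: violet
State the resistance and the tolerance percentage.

Grey → 8 (first significant figure)
Yellow → 4 (second significant figure)
Orange → 3 (third significant figure)
Brown → ×10 multiplier
Violet → ±0.1% tolerance
843 × 10 = 8430 Ω

8430 Ω ±0.1%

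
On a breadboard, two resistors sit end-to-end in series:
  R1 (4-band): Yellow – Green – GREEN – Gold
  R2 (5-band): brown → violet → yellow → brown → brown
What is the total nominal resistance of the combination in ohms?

4501740 Ω

R1: yellow, green → 45; green ×10^5 → 4500000 Ω.
R2: brown, violet, yellow → 174; brown ×10 → 1740 Ω.
Series: 4500000 + 1740 = 4501740 Ω.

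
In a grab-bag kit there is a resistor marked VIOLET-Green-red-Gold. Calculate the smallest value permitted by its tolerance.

Violet → 7 (first significant figure)
Green → 5 (second significant figure)
Red → ×10^2 multiplier
Gold → ±5% tolerance
75 × 100 = 7500 Ω
Smallest = 7500 × (1 − 5/100) = 7125 Ω.

7125 Ω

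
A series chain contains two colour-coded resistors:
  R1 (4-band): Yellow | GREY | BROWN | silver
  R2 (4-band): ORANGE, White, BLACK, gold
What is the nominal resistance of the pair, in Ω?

519 Ω

R1: yellow, grey → 48; brown ×10 → 480 Ω.
R2: orange, white → 39; black ×1 → 39 Ω.
Series: 480 + 39 = 519 Ω.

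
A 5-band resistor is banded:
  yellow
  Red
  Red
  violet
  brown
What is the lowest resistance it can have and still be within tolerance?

4177800000 Ω

Yellow → 4 (first significant figure)
Red → 2 (second significant figure)
Red → 2 (third significant figure)
Violet → ×10^7 multiplier
Brown → ±1% tolerance
422 × 10000000 = 4220000000 Ω
Lowest = 4220000000 × (1 − 1/100) = 4177800000 Ω.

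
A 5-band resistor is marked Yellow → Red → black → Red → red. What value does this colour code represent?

42000 Ω

Yellow → 4 (first significant figure)
Red → 2 (second significant figure)
Black → 0 (third significant figure)
Red → ×10^2 multiplier
420 × 100 = 42000 Ω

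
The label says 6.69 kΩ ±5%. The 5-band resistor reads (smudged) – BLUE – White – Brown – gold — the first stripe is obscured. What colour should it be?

blue

6690 Ω = 669 × 10^1.
The first band gives digit 6 of the significand, and 6 is blue.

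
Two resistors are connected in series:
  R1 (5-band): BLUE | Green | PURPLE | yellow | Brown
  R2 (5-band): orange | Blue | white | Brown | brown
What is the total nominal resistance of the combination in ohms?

6573690 Ω

R1: blue, green, violet → 657; yellow ×10^4 → 6570000 Ω.
R2: orange, blue, white → 369; brown ×10 → 3690 Ω.
Series: 6570000 + 3690 = 6573690 Ω.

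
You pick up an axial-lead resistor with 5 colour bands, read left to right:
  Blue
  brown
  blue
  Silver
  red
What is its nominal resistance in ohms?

Blue → 6 (first significant figure)
Brown → 1 (second significant figure)
Blue → 6 (third significant figure)
Silver → ×0.01 multiplier
616 × 0.01 = 6.16 Ω

6.16 Ω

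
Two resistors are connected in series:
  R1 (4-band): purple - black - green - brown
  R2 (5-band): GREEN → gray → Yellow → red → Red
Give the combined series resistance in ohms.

7058400 Ω

R1: violet, black → 70; green ×10^5 → 7000000 Ω.
R2: green, grey, yellow → 584; red ×10^2 → 58400 Ω.
Series: 7000000 + 58400 = 7058400 Ω.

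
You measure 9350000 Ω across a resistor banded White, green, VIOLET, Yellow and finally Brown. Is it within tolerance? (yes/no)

no

White → 9 (first significant figure)
Green → 5 (second significant figure)
Violet → 7 (third significant figure)
Yellow → ×10^4 multiplier
Brown → ±1% tolerance
957 × 10000 = 9570000 Ω
Allowed range: 9474300 Ω to 9665700 Ω.
9350000 Ω lies outside that range.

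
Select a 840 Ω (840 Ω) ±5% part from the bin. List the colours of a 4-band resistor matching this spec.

grey, yellow, brown, gold

840 Ω = 84 × 10^1.
8 → grey
4 → yellow
Multiplier 10^1 → brown.
±5% tolerance → gold.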